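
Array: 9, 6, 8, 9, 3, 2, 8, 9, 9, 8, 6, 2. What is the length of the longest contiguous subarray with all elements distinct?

add 9: [9] len 1
add 6: [9, 6] len 2
add 8: [9, 6, 8] len 3
add 9 (repeat 9, move left end past it): [6, 8, 9] len 3
add 3: [6, 8, 9, 3] len 4
add 2: [6, 8, 9, 3, 2] len 5
add 8 (repeat 8, move left end past it): [9, 3, 2, 8] len 4
add 9 (repeat 9, move left end past it): [3, 2, 8, 9] len 4
add 9 (repeat 9, move left end past it): [9] len 1
add 8: [9, 8] len 2
add 6: [9, 8, 6] len 3
add 2: [9, 8, 6, 2] len 4
Longest all-distinct length: 5.

5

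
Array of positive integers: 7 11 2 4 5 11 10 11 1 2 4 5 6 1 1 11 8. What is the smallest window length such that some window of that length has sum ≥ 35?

add 7: running sum 7 < 35
add 11: running sum 18 < 35
add 2: running sum 20 < 35
add 4: running sum 24 < 35
add 5: running sum 29 < 35
end 5: [7, 11, 2, 4, 5, 11] sum 40, len 6
end 6: [11, 2, 4, 5, 11, 10] sum 43, len 6
end 7: [5, 11, 10, 11] sum 37, len 4
end 8: [5, 11, 10, 11, 1] sum 38, len 5
end 9: [11, 10, 11, 1, 2] sum 35, len 5
end 10: [11, 10, 11, 1, 2, 4] sum 39, len 6
end 11: [11, 10, 11, 1, 2, 4, 5] sum 44, len 7
end 12: [10, 11, 1, 2, 4, 5, 6] sum 39, len 7
end 13: [10, 11, 1, 2, 4, 5, 6, 1] sum 40, len 8
end 14: [10, 11, 1, 2, 4, 5, 6, 1, 1] sum 41, len 9
end 15: [11, 1, 2, 4, 5, 6, 1, 1, 11] sum 42, len 9
end 16: [4, 5, 6, 1, 1, 11, 8] sum 36, len 7
Shortest qualifying length: 4.

4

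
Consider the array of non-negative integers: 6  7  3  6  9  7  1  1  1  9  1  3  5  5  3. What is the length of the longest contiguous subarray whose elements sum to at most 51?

12

add 6: [6] sum 6, len 1
add 7: [6, 7] sum 13, len 2
add 3: [6, 7, 3] sum 16, len 3
add 6: [6, 7, 3, 6] sum 22, len 4
add 9: [6, 7, 3, 6, 9] sum 31, len 5
add 7: [6, 7, 3, 6, 9, 7] sum 38, len 6
add 1: [6, 7, 3, 6, 9, 7, 1] sum 39, len 7
add 1: [6, 7, 3, 6, 9, 7, 1, 1] sum 40, len 8
add 1: [6, 7, 3, 6, 9, 7, 1, 1, 1] sum 41, len 9
add 9: [6, 7, 3, 6, 9, 7, 1, 1, 1, 9] sum 50, len 10
add 1: [6, 7, 3, 6, 9, 7, 1, 1, 1, 9, 1] sum 51, len 11
add 3: [7, 3, 6, 9, 7, 1, 1, 1, 9, 1, 3] sum 48, len 11
add 5: [3, 6, 9, 7, 1, 1, 1, 9, 1, 3, 5] sum 46, len 11
add 5: [3, 6, 9, 7, 1, 1, 1, 9, 1, 3, 5, 5] sum 51, len 12
add 3: [6, 9, 7, 1, 1, 1, 9, 1, 3, 5, 5, 3] sum 51, len 12
Longest length seen: 12.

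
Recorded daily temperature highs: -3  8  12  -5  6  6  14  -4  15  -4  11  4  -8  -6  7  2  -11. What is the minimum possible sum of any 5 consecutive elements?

-3 8 12 -5 6 → sum 18
8 12 -5 6 6 → sum 27
12 -5 6 6 14 → sum 33
-5 6 6 14 -4 → sum 17
6 6 14 -4 15 → sum 37
6 14 -4 15 -4 → sum 27
14 -4 15 -4 11 → sum 32
-4 15 -4 11 4 → sum 22
15 -4 11 4 -8 → sum 18
-4 11 4 -8 -6 → sum -3
11 4 -8 -6 7 → sum 8
4 -8 -6 7 2 → sum -1
-8 -6 7 2 -11 → sum -16
Minimum of these is -16.

-16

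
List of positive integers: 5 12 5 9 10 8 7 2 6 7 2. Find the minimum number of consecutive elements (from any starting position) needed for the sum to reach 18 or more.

add 5: running sum 5 < 18
add 12: running sum 17 < 18
add 5: shortest ending here [5, 12, 5] sum 22, len 3
add 9: shortest ending here [12, 5, 9] sum 26, len 3
add 10: shortest ending here [9, 10] sum 19, len 2
add 8: shortest ending here [10, 8] sum 18, len 2
add 7: shortest ending here [10, 8, 7] sum 25, len 3
add 2: shortest ending here [10, 8, 7, 2] sum 27, len 4
add 6: shortest ending here [8, 7, 2, 6] sum 23, len 4
add 7: shortest ending here [7, 2, 6, 7] sum 22, len 4
add 2: shortest ending here [7, 2, 6, 7, 2] sum 24, len 5
Shortest qualifying length: 2.

2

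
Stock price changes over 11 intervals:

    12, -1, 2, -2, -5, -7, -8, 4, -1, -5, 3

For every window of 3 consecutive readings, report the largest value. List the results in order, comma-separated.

Sliding a size-3 window across the 11 values:
(12, -1, 2) → max 12
(-1, 2, -2) → max 2
(2, -2, -5) → max 2
(-2, -5, -7) → max -2
(-5, -7, -8) → max -5
(-7, -8, 4) → max 4
(-8, 4, -1) → max 4
(4, -1, -5) → max 4
(-1, -5, 3) → max 3

12, 2, 2, -2, -5, 4, 4, 4, 3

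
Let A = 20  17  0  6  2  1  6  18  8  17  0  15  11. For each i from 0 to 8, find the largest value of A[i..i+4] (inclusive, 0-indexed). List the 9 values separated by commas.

20, 17, 6, 18, 18, 18, 18, 18, 17

20 17 0 6 2 → max 20
17 0 6 2 1 → max 17
0 6 2 1 6 → max 6
6 2 1 6 18 → max 18
2 1 6 18 8 → max 18
1 6 18 8 17 → max 18
6 18 8 17 0 → max 18
18 8 17 0 15 → max 18
8 17 0 15 11 → max 17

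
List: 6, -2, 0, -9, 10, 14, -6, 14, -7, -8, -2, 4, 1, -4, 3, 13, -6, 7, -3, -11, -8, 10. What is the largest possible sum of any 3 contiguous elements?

22

(6, -2, 0) → sum 4
(-2, 0, -9) → sum -11
(0, -9, 10) → sum 1
(-9, 10, 14) → sum 15
(10, 14, -6) → sum 18
(14, -6, 14) → sum 22
(-6, 14, -7) → sum 1
(14, -7, -8) → sum -1
(-7, -8, -2) → sum -17
(-8, -2, 4) → sum -6
(-2, 4, 1) → sum 3
(4, 1, -4) → sum 1
(1, -4, 3) → sum 0
(-4, 3, 13) → sum 12
(3, 13, -6) → sum 10
(13, -6, 7) → sum 14
(-6, 7, -3) → sum -2
(7, -3, -11) → sum -7
(-3, -11, -8) → sum -22
(-11, -8, 10) → sum -9
Largest of these is 22.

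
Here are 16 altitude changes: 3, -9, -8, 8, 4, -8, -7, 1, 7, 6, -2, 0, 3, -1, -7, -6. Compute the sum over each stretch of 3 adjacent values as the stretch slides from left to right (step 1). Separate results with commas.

-14, -9, 4, 4, -11, -14, 1, 14, 11, 4, 1, 2, -5, -14

[3, -9, -8] → sum -14
[-9, -8, 8] → sum -9
[-8, 8, 4] → sum 4
[8, 4, -8] → sum 4
[4, -8, -7] → sum -11
[-8, -7, 1] → sum -14
[-7, 1, 7] → sum 1
[1, 7, 6] → sum 14
[7, 6, -2] → sum 11
[6, -2, 0] → sum 4
[-2, 0, 3] → sum 1
[0, 3, -1] → sum 2
[3, -1, -7] → sum -5
[-1, -7, -6] → sum -14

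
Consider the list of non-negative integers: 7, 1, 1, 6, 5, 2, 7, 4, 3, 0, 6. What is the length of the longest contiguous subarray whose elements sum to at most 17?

Extend to the right; shrink from the left whenever the sum exceeds 17:
[7] sum 7 len 1
[7, 1] sum 8 len 2
[7, 1, 1] sum 9 len 3
[7, 1, 1, 6] sum 15 len 4
[1, 1, 6, 5] sum 13 len 4
[1, 1, 6, 5, 2] sum 15 len 5
[5, 2, 7] sum 14 len 3
[2, 7, 4] sum 13 len 3
[2, 7, 4, 3] sum 16 len 4
[2, 7, 4, 3, 0] sum 16 len 5
[4, 3, 0, 6] sum 13 len 4
Longest length seen: 5.

5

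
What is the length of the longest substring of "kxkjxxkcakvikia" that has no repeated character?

[k] len 1
[k, x] len 2
[x, k] len 2
[x, k, j] len 3
[k, j, x] len 3
[x] len 1
[x, k] len 2
[x, k, c] len 3
[x, k, c, a] len 4
[c, a, k] len 3
[c, a, k, v] len 4
[c, a, k, v, i] len 5
[v, i, k] len 3
[k, i] len 2
[k, i, a] len 3
Longest all-distinct length: 5.

5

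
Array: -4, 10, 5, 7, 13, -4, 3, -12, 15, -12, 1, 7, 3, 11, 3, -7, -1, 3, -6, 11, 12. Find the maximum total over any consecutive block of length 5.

31

(-4, 10, 5, 7, 13) → sum 31
(10, 5, 7, 13, -4) → sum 31
(5, 7, 13, -4, 3) → sum 24
(7, 13, -4, 3, -12) → sum 7
(13, -4, 3, -12, 15) → sum 15
(-4, 3, -12, 15, -12) → sum -10
(3, -12, 15, -12, 1) → sum -5
(-12, 15, -12, 1, 7) → sum -1
(15, -12, 1, 7, 3) → sum 14
(-12, 1, 7, 3, 11) → sum 10
(1, 7, 3, 11, 3) → sum 25
(7, 3, 11, 3, -7) → sum 17
(3, 11, 3, -7, -1) → sum 9
(11, 3, -7, -1, 3) → sum 9
(3, -7, -1, 3, -6) → sum -8
(-7, -1, 3, -6, 11) → sum 0
(-1, 3, -6, 11, 12) → sum 19
Maximum of these is 31.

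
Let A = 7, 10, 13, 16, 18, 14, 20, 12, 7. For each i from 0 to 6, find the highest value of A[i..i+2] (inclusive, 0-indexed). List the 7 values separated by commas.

13, 16, 18, 18, 20, 20, 20

7 10 13 → max 13
10 13 16 → max 16
13 16 18 → max 18
16 18 14 → max 18
18 14 20 → max 20
14 20 12 → max 20
20 12 7 → max 20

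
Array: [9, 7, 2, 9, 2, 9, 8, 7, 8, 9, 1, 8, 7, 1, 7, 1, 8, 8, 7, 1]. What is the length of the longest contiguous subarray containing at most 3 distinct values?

[9] 1 distinct, len 1
[9, 7] 2 distinct, len 2
[9, 7, 2] 3 distinct, len 3
[9, 7, 2, 9] 3 distinct, len 4
[9, 7, 2, 9, 2] 3 distinct, len 5
[9, 7, 2, 9, 2, 9] 3 distinct, len 6
[2, 9, 2, 9, 8] 3 distinct, len 5
[9, 8, 7] 3 distinct, len 3
[9, 8, 7, 8] 3 distinct, len 4
[9, 8, 7, 8, 9] 3 distinct, len 5
[8, 9, 1] 3 distinct, len 3
[8, 9, 1, 8] 3 distinct, len 4
[1, 8, 7] 3 distinct, len 3
[1, 8, 7, 1] 3 distinct, len 4
[1, 8, 7, 1, 7] 3 distinct, len 5
[1, 8, 7, 1, 7, 1] 3 distinct, len 6
[1, 8, 7, 1, 7, 1, 8] 3 distinct, len 7
[1, 8, 7, 1, 7, 1, 8, 8] 3 distinct, len 8
[1, 8, 7, 1, 7, 1, 8, 8, 7] 3 distinct, len 9
[1, 8, 7, 1, 7, 1, 8, 8, 7, 1] 3 distinct, len 10
Longest length with ≤3 distinct: 10.

10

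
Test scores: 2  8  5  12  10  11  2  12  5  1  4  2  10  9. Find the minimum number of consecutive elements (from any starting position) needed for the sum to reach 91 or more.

add 2: running sum 2 < 91
add 8: running sum 10 < 91
add 5: running sum 15 < 91
add 12: running sum 27 < 91
add 10: running sum 37 < 91
add 11: running sum 48 < 91
add 2: running sum 50 < 91
add 12: running sum 62 < 91
add 5: running sum 67 < 91
add 1: running sum 68 < 91
add 4: running sum 72 < 91
add 2: running sum 74 < 91
add 10: running sum 84 < 91
add 9: shortest ending here [8, 5, 12, 10, 11, 2, 12, 5, 1, 4, 2, 10, 9] sum 91, len 13
Shortest qualifying length: 13.

13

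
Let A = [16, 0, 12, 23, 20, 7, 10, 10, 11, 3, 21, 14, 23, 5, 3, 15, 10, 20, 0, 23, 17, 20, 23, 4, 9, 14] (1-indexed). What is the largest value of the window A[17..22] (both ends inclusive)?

23

Elements at indices 17..22: 10, 20, 0, 23, 17, 20
max(10, 20, 0, 23, 17, 20) = 23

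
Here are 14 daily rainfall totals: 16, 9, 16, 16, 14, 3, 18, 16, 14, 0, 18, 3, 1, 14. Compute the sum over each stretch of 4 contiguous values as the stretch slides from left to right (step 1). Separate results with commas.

16 9 16 16 → sum 57
9 16 16 14 → sum 55
16 16 14 3 → sum 49
16 14 3 18 → sum 51
14 3 18 16 → sum 51
3 18 16 14 → sum 51
18 16 14 0 → sum 48
16 14 0 18 → sum 48
14 0 18 3 → sum 35
0 18 3 1 → sum 22
18 3 1 14 → sum 36

57, 55, 49, 51, 51, 51, 48, 48, 35, 22, 36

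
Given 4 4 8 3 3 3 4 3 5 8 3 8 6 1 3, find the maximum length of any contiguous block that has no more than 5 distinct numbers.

Extend right; when distinct count exceeds 5, shrink from the left:
[4] 1 distinct, len 1
[4, 4] 1 distinct, len 2
[4, 4, 8] 2 distinct, len 3
[4, 4, 8, 3] 3 distinct, len 4
[4, 4, 8, 3, 3] 3 distinct, len 5
[4, 4, 8, 3, 3, 3] 3 distinct, len 6
[4, 4, 8, 3, 3, 3, 4] 3 distinct, len 7
[4, 4, 8, 3, 3, 3, 4, 3] 3 distinct, len 8
[4, 4, 8, 3, 3, 3, 4, 3, 5] 4 distinct, len 9
[4, 4, 8, 3, 3, 3, 4, 3, 5, 8] 4 distinct, len 10
[4, 4, 8, 3, 3, 3, 4, 3, 5, 8, 3] 4 distinct, len 11
[4, 4, 8, 3, 3, 3, 4, 3, 5, 8, 3, 8] 4 distinct, len 12
[4, 4, 8, 3, 3, 3, 4, 3, 5, 8, 3, 8, 6] 5 distinct, len 13
[3, 5, 8, 3, 8, 6, 1] 5 distinct, len 7
[3, 5, 8, 3, 8, 6, 1, 3] 5 distinct, len 8
Longest length with ≤5 distinct: 13.

13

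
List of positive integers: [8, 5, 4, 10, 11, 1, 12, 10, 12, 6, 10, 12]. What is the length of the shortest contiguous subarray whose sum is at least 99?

12

add 8: running sum 8 < 99
add 5: running sum 13 < 99
add 4: running sum 17 < 99
add 10: running sum 27 < 99
add 11: running sum 38 < 99
add 1: running sum 39 < 99
add 12: running sum 51 < 99
add 10: running sum 61 < 99
add 12: running sum 73 < 99
add 6: running sum 79 < 99
add 10: running sum 89 < 99
end 11: [8, 5, 4, 10, 11, 1, 12, 10, 12, 6, 10, 12] sum 101, len 12
Shortest qualifying length: 12.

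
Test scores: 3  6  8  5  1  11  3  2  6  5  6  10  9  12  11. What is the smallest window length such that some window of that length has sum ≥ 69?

add 3: running sum 3 < 69
add 6: running sum 9 < 69
add 8: running sum 17 < 69
add 5: running sum 22 < 69
add 1: running sum 23 < 69
add 11: running sum 34 < 69
add 3: running sum 37 < 69
add 2: running sum 39 < 69
add 6: running sum 45 < 69
add 5: running sum 50 < 69
add 6: running sum 56 < 69
add 10: running sum 66 < 69
end 12: [6, 8, 5, 1, 11, 3, 2, 6, 5, 6, 10, 9] sum 72, len 12
end 13: [5, 1, 11, 3, 2, 6, 5, 6, 10, 9, 12] sum 70, len 11
end 14: [11, 3, 2, 6, 5, 6, 10, 9, 12, 11] sum 75, len 10
Shortest qualifying length: 10.

10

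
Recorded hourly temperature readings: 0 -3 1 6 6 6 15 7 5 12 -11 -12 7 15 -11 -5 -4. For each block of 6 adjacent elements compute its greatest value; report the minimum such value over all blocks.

[0, -3, 1, 6, 6, 6] → max 6
[-3, 1, 6, 6, 6, 15] → max 15
[1, 6, 6, 6, 15, 7] → max 15
[6, 6, 6, 15, 7, 5] → max 15
[6, 6, 15, 7, 5, 12] → max 15
[6, 15, 7, 5, 12, -11] → max 15
[15, 7, 5, 12, -11, -12] → max 15
[7, 5, 12, -11, -12, 7] → max 12
[5, 12, -11, -12, 7, 15] → max 15
[12, -11, -12, 7, 15, -11] → max 15
[-11, -12, 7, 15, -11, -5] → max 15
[-12, 7, 15, -11, -5, -4] → max 15
Minimum of these is 6.

6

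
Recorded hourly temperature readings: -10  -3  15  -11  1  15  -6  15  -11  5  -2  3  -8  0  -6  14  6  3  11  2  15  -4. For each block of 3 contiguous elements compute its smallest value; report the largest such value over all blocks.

-10 -3 15 → min -10
-3 15 -11 → min -11
15 -11 1 → min -11
-11 1 15 → min -11
1 15 -6 → min -6
15 -6 15 → min -6
-6 15 -11 → min -11
15 -11 5 → min -11
-11 5 -2 → min -11
5 -2 3 → min -2
-2 3 -8 → min -8
3 -8 0 → min -8
-8 0 -6 → min -8
0 -6 14 → min -6
-6 14 6 → min -6
14 6 3 → min 3
6 3 11 → min 3
3 11 2 → min 2
11 2 15 → min 2
2 15 -4 → min -4
Largest of these is 3.

3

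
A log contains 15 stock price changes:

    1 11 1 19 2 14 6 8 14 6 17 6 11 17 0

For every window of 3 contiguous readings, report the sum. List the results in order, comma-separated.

13, 31, 22, 35, 22, 28, 28, 28, 37, 29, 34, 34, 28

Sliding a size-3 window across the 15 values:
1 11 1 → sum 13
11 1 19 → sum 31
1 19 2 → sum 22
19 2 14 → sum 35
2 14 6 → sum 22
14 6 8 → sum 28
6 8 14 → sum 28
8 14 6 → sum 28
14 6 17 → sum 37
6 17 6 → sum 29
17 6 11 → sum 34
6 11 17 → sum 34
11 17 0 → sum 28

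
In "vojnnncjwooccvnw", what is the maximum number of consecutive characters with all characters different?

5

add v: [v] len 1
add o: [v, o] len 2
add j: [v, o, j] len 3
add n: [v, o, j, n] len 4
add n (repeat n, move left end past it): [n] len 1
add n (repeat n, move left end past it): [n] len 1
add c: [n, c] len 2
add j: [n, c, j] len 3
add w: [n, c, j, w] len 4
add o: [n, c, j, w, o] len 5
add o (repeat o, move left end past it): [o] len 1
add c: [o, c] len 2
add c (repeat c, move left end past it): [c] len 1
add v: [c, v] len 2
add n: [c, v, n] len 3
add w: [c, v, n, w] len 4
Longest all-distinct length: 5.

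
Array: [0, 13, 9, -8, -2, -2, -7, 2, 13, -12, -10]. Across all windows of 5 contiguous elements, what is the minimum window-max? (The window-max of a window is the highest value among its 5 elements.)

0 13 9 -8 -2 → max 13
13 9 -8 -2 -2 → max 13
9 -8 -2 -2 -7 → max 9
-8 -2 -2 -7 2 → max 2
-2 -2 -7 2 13 → max 13
-2 -7 2 13 -12 → max 13
-7 2 13 -12 -10 → max 13
Minimum of these is 2.

2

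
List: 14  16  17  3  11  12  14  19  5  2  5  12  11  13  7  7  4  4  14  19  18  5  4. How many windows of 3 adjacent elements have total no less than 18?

14 16 17 → sum 47  ≥ 18 ✓
16 17 3 → sum 36  ≥ 18 ✓
17 3 11 → sum 31  ≥ 18 ✓
3 11 12 → sum 26  ≥ 18 ✓
11 12 14 → sum 37  ≥ 18 ✓
12 14 19 → sum 45  ≥ 18 ✓
14 19 5 → sum 38  ≥ 18 ✓
19 5 2 → sum 26  ≥ 18 ✓
5 2 5 → sum 12
2 5 12 → sum 19  ≥ 18 ✓
5 12 11 → sum 28  ≥ 18 ✓
12 11 13 → sum 36  ≥ 18 ✓
11 13 7 → sum 31  ≥ 18 ✓
13 7 7 → sum 27  ≥ 18 ✓
7 7 4 → sum 18  ≥ 18 ✓
7 4 4 → sum 15
4 4 14 → sum 22  ≥ 18 ✓
4 14 19 → sum 37  ≥ 18 ✓
14 19 18 → sum 51  ≥ 18 ✓
19 18 5 → sum 42  ≥ 18 ✓
18 5 4 → sum 27  ≥ 18 ✓
19 windows satisfy the condition.

19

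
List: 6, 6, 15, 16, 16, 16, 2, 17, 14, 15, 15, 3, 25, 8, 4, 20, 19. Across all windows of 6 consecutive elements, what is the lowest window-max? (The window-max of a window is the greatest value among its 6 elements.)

16

[6, 6, 15, 16, 16, 16] → max 16
[6, 15, 16, 16, 16, 2] → max 16
[15, 16, 16, 16, 2, 17] → max 17
[16, 16, 16, 2, 17, 14] → max 17
[16, 16, 2, 17, 14, 15] → max 17
[16, 2, 17, 14, 15, 15] → max 17
[2, 17, 14, 15, 15, 3] → max 17
[17, 14, 15, 15, 3, 25] → max 25
[14, 15, 15, 3, 25, 8] → max 25
[15, 15, 3, 25, 8, 4] → max 25
[15, 3, 25, 8, 4, 20] → max 25
[3, 25, 8, 4, 20, 19] → max 25
Lowest of these is 16.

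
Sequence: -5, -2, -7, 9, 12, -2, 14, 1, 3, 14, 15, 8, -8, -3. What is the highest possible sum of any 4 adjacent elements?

40

[-5, -2, -7, 9] → sum -5
[-2, -7, 9, 12] → sum 12
[-7, 9, 12, -2] → sum 12
[9, 12, -2, 14] → sum 33
[12, -2, 14, 1] → sum 25
[-2, 14, 1, 3] → sum 16
[14, 1, 3, 14] → sum 32
[1, 3, 14, 15] → sum 33
[3, 14, 15, 8] → sum 40
[14, 15, 8, -8] → sum 29
[15, 8, -8, -3] → sum 12
Highest of these is 40.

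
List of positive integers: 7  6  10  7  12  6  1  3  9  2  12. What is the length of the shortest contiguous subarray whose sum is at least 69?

add 7: running sum 7 < 69
add 6: running sum 13 < 69
add 10: running sum 23 < 69
add 7: running sum 30 < 69
add 12: running sum 42 < 69
add 6: running sum 48 < 69
add 1: running sum 49 < 69
add 3: running sum 52 < 69
add 9: running sum 61 < 69
add 2: running sum 63 < 69
end 10: [7, 6, 10, 7, 12, 6, 1, 3, 9, 2, 12] sum 75, len 11
Shortest qualifying length: 11.

11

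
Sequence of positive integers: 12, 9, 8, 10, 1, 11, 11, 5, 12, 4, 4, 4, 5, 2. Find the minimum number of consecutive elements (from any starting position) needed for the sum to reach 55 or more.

7

add 12: running sum 12 < 55
add 9: running sum 21 < 55
add 8: running sum 29 < 55
add 10: running sum 39 < 55
add 1: running sum 40 < 55
add 11: running sum 51 < 55
end 6: [12, 9, 8, 10, 1, 11, 11] sum 62, len 7
end 7: [9, 8, 10, 1, 11, 11, 5] sum 55, len 7
end 8: [8, 10, 1, 11, 11, 5, 12] sum 58, len 7
end 9: [8, 10, 1, 11, 11, 5, 12, 4] sum 62, len 8
end 10: [10, 1, 11, 11, 5, 12, 4, 4] sum 58, len 8
end 11: [10, 1, 11, 11, 5, 12, 4, 4, 4] sum 62, len 9
end 12: [11, 11, 5, 12, 4, 4, 4, 5] sum 56, len 8
end 13: [11, 11, 5, 12, 4, 4, 4, 5, 2] sum 58, len 9
Shortest qualifying length: 7.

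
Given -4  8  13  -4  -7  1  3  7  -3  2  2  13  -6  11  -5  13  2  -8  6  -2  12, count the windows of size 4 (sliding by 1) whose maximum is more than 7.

(-4, 8, 13, -4) → max 13  > 7 ✓
(8, 13, -4, -7) → max 13  > 7 ✓
(13, -4, -7, 1) → max 13  > 7 ✓
(-4, -7, 1, 3) → max 3
(-7, 1, 3, 7) → max 7
(1, 3, 7, -3) → max 7
(3, 7, -3, 2) → max 7
(7, -3, 2, 2) → max 7
(-3, 2, 2, 13) → max 13  > 7 ✓
(2, 2, 13, -6) → max 13  > 7 ✓
(2, 13, -6, 11) → max 13  > 7 ✓
(13, -6, 11, -5) → max 13  > 7 ✓
(-6, 11, -5, 13) → max 13  > 7 ✓
(11, -5, 13, 2) → max 13  > 7 ✓
(-5, 13, 2, -8) → max 13  > 7 ✓
(13, 2, -8, 6) → max 13  > 7 ✓
(2, -8, 6, -2) → max 6
(-8, 6, -2, 12) → max 12  > 7 ✓
12 windows satisfy the condition.

12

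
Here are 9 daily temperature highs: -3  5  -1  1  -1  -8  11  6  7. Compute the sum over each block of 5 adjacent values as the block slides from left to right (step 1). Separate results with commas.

-3 5 -1 1 -1 → sum 1
5 -1 1 -1 -8 → sum -4
-1 1 -1 -8 11 → sum 2
1 -1 -8 11 6 → sum 9
-1 -8 11 6 7 → sum 15

1, -4, 2, 9, 15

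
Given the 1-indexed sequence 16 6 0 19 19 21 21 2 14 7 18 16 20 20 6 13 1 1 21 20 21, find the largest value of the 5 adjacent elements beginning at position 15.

Elements at indices 15..19: 6, 13, 1, 1, 21
max(6, 13, 1, 1, 21) = 21

21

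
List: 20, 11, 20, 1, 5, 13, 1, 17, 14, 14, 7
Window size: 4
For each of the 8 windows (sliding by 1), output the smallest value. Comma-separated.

1, 1, 1, 1, 1, 1, 1, 7

(20, 11, 20, 1) → min 1
(11, 20, 1, 5) → min 1
(20, 1, 5, 13) → min 1
(1, 5, 13, 1) → min 1
(5, 13, 1, 17) → min 1
(13, 1, 17, 14) → min 1
(1, 17, 14, 14) → min 1
(17, 14, 14, 7) → min 7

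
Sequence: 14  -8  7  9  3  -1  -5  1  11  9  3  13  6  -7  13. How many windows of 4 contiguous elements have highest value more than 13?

[14, -8, 7, 9] → max 14  > 13 ✓
[-8, 7, 9, 3] → max 9
[7, 9, 3, -1] → max 9
[9, 3, -1, -5] → max 9
[3, -1, -5, 1] → max 3
[-1, -5, 1, 11] → max 11
[-5, 1, 11, 9] → max 11
[1, 11, 9, 3] → max 11
[11, 9, 3, 13] → max 13
[9, 3, 13, 6] → max 13
[3, 13, 6, -7] → max 13
[13, 6, -7, 13] → max 13
1 window satisfy the condition.

1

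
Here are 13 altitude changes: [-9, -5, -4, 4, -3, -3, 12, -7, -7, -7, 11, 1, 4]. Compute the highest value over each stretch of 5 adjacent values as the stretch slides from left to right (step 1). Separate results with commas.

4, 4, 12, 12, 12, 12, 12, 11, 11

Sliding a size-5 window across the 13 values:
[-9, -5, -4, 4, -3] → max 4
[-5, -4, 4, -3, -3] → max 4
[-4, 4, -3, -3, 12] → max 12
[4, -3, -3, 12, -7] → max 12
[-3, -3, 12, -7, -7] → max 12
[-3, 12, -7, -7, -7] → max 12
[12, -7, -7, -7, 11] → max 12
[-7, -7, -7, 11, 1] → max 11
[-7, -7, 11, 1, 4] → max 11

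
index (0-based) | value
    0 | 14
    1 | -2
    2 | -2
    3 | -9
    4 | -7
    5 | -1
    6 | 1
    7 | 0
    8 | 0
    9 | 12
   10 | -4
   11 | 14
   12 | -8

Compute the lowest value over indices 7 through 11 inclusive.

-4

Elements at indices 7..11: 0, 0, 12, -4, 14
min(0, 0, 12, -4, 14) = -4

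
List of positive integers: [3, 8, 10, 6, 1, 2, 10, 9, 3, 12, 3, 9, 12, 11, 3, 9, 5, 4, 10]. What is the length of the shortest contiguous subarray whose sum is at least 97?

13

add 3: running sum 3 < 97
add 8: running sum 11 < 97
add 10: running sum 21 < 97
add 6: running sum 27 < 97
add 1: running sum 28 < 97
add 2: running sum 30 < 97
add 10: running sum 40 < 97
add 9: running sum 49 < 97
add 3: running sum 52 < 97
add 12: running sum 64 < 97
add 3: running sum 67 < 97
add 9: running sum 76 < 97
add 12: running sum 88 < 97
end 13: [3, 8, 10, 6, 1, 2, 10, 9, 3, 12, 3, 9, 12, 11] sum 99, len 14
end 14: [8, 10, 6, 1, 2, 10, 9, 3, 12, 3, 9, 12, 11, 3] sum 99, len 14
end 15: [10, 6, 1, 2, 10, 9, 3, 12, 3, 9, 12, 11, 3, 9] sum 100, len 14
end 16: [10, 6, 1, 2, 10, 9, 3, 12, 3, 9, 12, 11, 3, 9, 5] sum 105, len 15
end 17: [6, 1, 2, 10, 9, 3, 12, 3, 9, 12, 11, 3, 9, 5, 4] sum 99, len 15
end 18: [10, 9, 3, 12, 3, 9, 12, 11, 3, 9, 5, 4, 10] sum 100, len 13
Shortest qualifying length: 13.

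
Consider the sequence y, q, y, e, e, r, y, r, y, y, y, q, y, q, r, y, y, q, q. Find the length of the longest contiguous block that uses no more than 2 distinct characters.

6

[y] 1 distinct, len 1
[y, q] 2 distinct, len 2
[y, q, y] 2 distinct, len 3
[y, e] 2 distinct, len 2
[y, e, e] 2 distinct, len 3
[e, e, r] 2 distinct, len 3
[r, y] 2 distinct, len 2
[r, y, r] 2 distinct, len 3
[r, y, r, y] 2 distinct, len 4
[r, y, r, y, y] 2 distinct, len 5
[r, y, r, y, y, y] 2 distinct, len 6
[y, y, y, q] 2 distinct, len 4
[y, y, y, q, y] 2 distinct, len 5
[y, y, y, q, y, q] 2 distinct, len 6
[q, r] 2 distinct, len 2
[r, y] 2 distinct, len 2
[r, y, y] 2 distinct, len 3
[y, y, q] 2 distinct, len 3
[y, y, q, q] 2 distinct, len 4
Longest length with ≤2 distinct: 6.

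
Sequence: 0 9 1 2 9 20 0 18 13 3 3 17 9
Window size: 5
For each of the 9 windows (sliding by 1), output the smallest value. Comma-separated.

0, 1, 0, 0, 0, 0, 0, 3, 3

[0, 9, 1, 2, 9] → min 0
[9, 1, 2, 9, 20] → min 1
[1, 2, 9, 20, 0] → min 0
[2, 9, 20, 0, 18] → min 0
[9, 20, 0, 18, 13] → min 0
[20, 0, 18, 13, 3] → min 0
[0, 18, 13, 3, 3] → min 0
[18, 13, 3, 3, 17] → min 3
[13, 3, 3, 17, 9] → min 3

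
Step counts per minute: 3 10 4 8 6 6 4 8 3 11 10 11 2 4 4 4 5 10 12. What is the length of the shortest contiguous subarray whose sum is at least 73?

add 3: running sum 3 < 73
add 10: running sum 13 < 73
add 4: running sum 17 < 73
add 8: running sum 25 < 73
add 6: running sum 31 < 73
add 6: running sum 37 < 73
add 4: running sum 41 < 73
add 8: running sum 49 < 73
add 3: running sum 52 < 73
add 11: running sum 63 < 73
add 10: shortest ending here [3, 10, 4, 8, 6, 6, 4, 8, 3, 11, 10] sum 73, len 11
add 11: shortest ending here [10, 4, 8, 6, 6, 4, 8, 3, 11, 10, 11] sum 81, len 11
add 2: shortest ending here [4, 8, 6, 6, 4, 8, 3, 11, 10, 11, 2] sum 73, len 11
add 4: shortest ending here [8, 6, 6, 4, 8, 3, 11, 10, 11, 2, 4] sum 73, len 11
add 4: shortest ending here [8, 6, 6, 4, 8, 3, 11, 10, 11, 2, 4, 4] sum 77, len 12
add 4: shortest ending here [6, 6, 4, 8, 3, 11, 10, 11, 2, 4, 4, 4] sum 73, len 12
add 5: shortest ending here [6, 6, 4, 8, 3, 11, 10, 11, 2, 4, 4, 4, 5] sum 78, len 13
add 10: shortest ending here [4, 8, 3, 11, 10, 11, 2, 4, 4, 4, 5, 10] sum 76, len 12
add 12: shortest ending here [11, 10, 11, 2, 4, 4, 4, 5, 10, 12] sum 73, len 10
Shortest qualifying length: 10.

10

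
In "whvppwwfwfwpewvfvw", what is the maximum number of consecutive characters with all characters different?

add w: [w] len 1
add h: [w, h] len 2
add v: [w, h, v] len 3
add p: [w, h, v, p] len 4
add p (repeat p, move left end past it): [p] len 1
add w: [p, w] len 2
add w (repeat w, move left end past it): [w] len 1
add f: [w, f] len 2
add w (repeat w, move left end past it): [f, w] len 2
add f (repeat f, move left end past it): [w, f] len 2
add w (repeat w, move left end past it): [f, w] len 2
add p: [f, w, p] len 3
add e: [f, w, p, e] len 4
add w (repeat w, move left end past it): [p, e, w] len 3
add v: [p, e, w, v] len 4
add f: [p, e, w, v, f] len 5
add v (repeat v, move left end past it): [f, v] len 2
add w: [f, v, w] len 3
Longest all-distinct length: 5.

5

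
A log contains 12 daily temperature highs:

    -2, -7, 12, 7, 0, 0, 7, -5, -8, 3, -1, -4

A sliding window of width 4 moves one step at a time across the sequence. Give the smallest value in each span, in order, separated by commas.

-7, -7, 0, 0, -5, -8, -8, -8, -8

Sliding a size-4 window across the 12 values:
-2 -7 12 7 → min -7
-7 12 7 0 → min -7
12 7 0 0 → min 0
7 0 0 7 → min 0
0 0 7 -5 → min -5
0 7 -5 -8 → min -8
7 -5 -8 3 → min -8
-5 -8 3 -1 → min -8
-8 3 -1 -4 → min -8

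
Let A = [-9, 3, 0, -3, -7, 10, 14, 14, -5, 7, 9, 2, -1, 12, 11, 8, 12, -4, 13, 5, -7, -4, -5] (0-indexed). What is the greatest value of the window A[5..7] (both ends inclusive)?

Elements at indices 5..7: 10, 14, 14
max(10, 14, 14) = 14

14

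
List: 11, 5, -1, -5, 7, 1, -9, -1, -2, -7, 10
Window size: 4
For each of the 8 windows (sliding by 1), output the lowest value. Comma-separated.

Sliding a size-4 window across the 11 values:
11 5 -1 -5 → min -5
5 -1 -5 7 → min -5
-1 -5 7 1 → min -5
-5 7 1 -9 → min -9
7 1 -9 -1 → min -9
1 -9 -1 -2 → min -9
-9 -1 -2 -7 → min -9
-1 -2 -7 10 → min -7

-5, -5, -5, -9, -9, -9, -9, -7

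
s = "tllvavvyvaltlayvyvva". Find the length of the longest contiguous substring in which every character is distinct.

[t] len 1
[t, l] len 2
[l] len 1
[l, v] len 2
[l, v, a] len 3
[a, v] len 2
[v] len 1
[v, y] len 2
[y, v] len 2
[y, v, a] len 3
[y, v, a, l] len 4
[y, v, a, l, t] len 5
[t, l] len 2
[t, l, a] len 3
[t, l, a, y] len 4
[t, l, a, y, v] len 5
[v, y] len 2
[y, v] len 2
[v] len 1
[v, a] len 2
Longest all-distinct length: 5.

5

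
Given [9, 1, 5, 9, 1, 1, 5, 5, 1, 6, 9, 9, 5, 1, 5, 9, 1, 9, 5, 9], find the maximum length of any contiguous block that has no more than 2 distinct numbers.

Extend right; when distinct count exceeds 2, shrink from the left:
add 9: window [9] (1 distinct), len 1
add 1: window [9, 1] (2 distinct), len 2
add 5: window [1, 5] (2 distinct), len 2
add 9: window [5, 9] (2 distinct), len 2
add 1: window [9, 1] (2 distinct), len 2
add 1: window [9, 1, 1] (2 distinct), len 3
add 5: window [1, 1, 5] (2 distinct), len 3
add 5: window [1, 1, 5, 5] (2 distinct), len 4
add 1: window [1, 1, 5, 5, 1] (2 distinct), len 5
add 6: window [1, 6] (2 distinct), len 2
add 9: window [6, 9] (2 distinct), len 2
add 9: window [6, 9, 9] (2 distinct), len 3
add 5: window [9, 9, 5] (2 distinct), len 3
add 1: window [5, 1] (2 distinct), len 2
add 5: window [5, 1, 5] (2 distinct), len 3
add 9: window [5, 9] (2 distinct), len 2
add 1: window [9, 1] (2 distinct), len 2
add 9: window [9, 1, 9] (2 distinct), len 3
add 5: window [9, 5] (2 distinct), len 2
add 9: window [9, 5, 9] (2 distinct), len 3
Longest length with ≤2 distinct: 5.

5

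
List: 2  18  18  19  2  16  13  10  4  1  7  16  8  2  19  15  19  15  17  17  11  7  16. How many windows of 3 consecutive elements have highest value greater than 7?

2 18 18 → max 18  > 7 ✓
18 18 19 → max 19  > 7 ✓
18 19 2 → max 19  > 7 ✓
19 2 16 → max 19  > 7 ✓
2 16 13 → max 16  > 7 ✓
16 13 10 → max 16  > 7 ✓
13 10 4 → max 13  > 7 ✓
10 4 1 → max 10  > 7 ✓
4 1 7 → max 7
1 7 16 → max 16  > 7 ✓
7 16 8 → max 16  > 7 ✓
16 8 2 → max 16  > 7 ✓
8 2 19 → max 19  > 7 ✓
2 19 15 → max 19  > 7 ✓
19 15 19 → max 19  > 7 ✓
15 19 15 → max 19  > 7 ✓
19 15 17 → max 19  > 7 ✓
15 17 17 → max 17  > 7 ✓
17 17 11 → max 17  > 7 ✓
17 11 7 → max 17  > 7 ✓
11 7 16 → max 16  > 7 ✓
20 windows satisfy the condition.

20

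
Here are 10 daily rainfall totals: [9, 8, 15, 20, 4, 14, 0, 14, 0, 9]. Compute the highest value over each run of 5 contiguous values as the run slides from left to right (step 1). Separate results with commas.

20, 20, 20, 20, 14, 14

[9, 8, 15, 20, 4] → max 20
[8, 15, 20, 4, 14] → max 20
[15, 20, 4, 14, 0] → max 20
[20, 4, 14, 0, 14] → max 20
[4, 14, 0, 14, 0] → max 14
[14, 0, 14, 0, 9] → max 14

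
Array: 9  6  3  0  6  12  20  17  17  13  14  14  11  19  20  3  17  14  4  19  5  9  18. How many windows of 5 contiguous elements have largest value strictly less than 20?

[9, 6, 3, 0, 6] → max 9  < 20 ✓
[6, 3, 0, 6, 12] → max 12  < 20 ✓
[3, 0, 6, 12, 20] → max 20
[0, 6, 12, 20, 17] → max 20
[6, 12, 20, 17, 17] → max 20
[12, 20, 17, 17, 13] → max 20
[20, 17, 17, 13, 14] → max 20
[17, 17, 13, 14, 14] → max 17  < 20 ✓
[17, 13, 14, 14, 11] → max 17  < 20 ✓
[13, 14, 14, 11, 19] → max 19  < 20 ✓
[14, 14, 11, 19, 20] → max 20
[14, 11, 19, 20, 3] → max 20
[11, 19, 20, 3, 17] → max 20
[19, 20, 3, 17, 14] → max 20
[20, 3, 17, 14, 4] → max 20
[3, 17, 14, 4, 19] → max 19  < 20 ✓
[17, 14, 4, 19, 5] → max 19  < 20 ✓
[14, 4, 19, 5, 9] → max 19  < 20 ✓
[4, 19, 5, 9, 18] → max 19  < 20 ✓
9 windows satisfy the condition.

9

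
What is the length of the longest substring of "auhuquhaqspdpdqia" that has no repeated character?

[a] len 1
[a, u] len 2
[a, u, h] len 3
[h, u] len 2
[h, u, q] len 3
[q, u] len 2
[q, u, h] len 3
[q, u, h, a] len 4
[u, h, a, q] len 4
[u, h, a, q, s] len 5
[u, h, a, q, s, p] len 6
[u, h, a, q, s, p, d] len 7
[d, p] len 2
[p, d] len 2
[p, d, q] len 3
[p, d, q, i] len 4
[p, d, q, i, a] len 5
Longest all-distinct length: 7.

7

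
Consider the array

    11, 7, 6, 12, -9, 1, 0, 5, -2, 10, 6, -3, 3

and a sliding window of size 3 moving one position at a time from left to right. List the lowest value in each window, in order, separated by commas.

6, 6, -9, -9, -9, 0, -2, -2, -2, -3, -3

Sliding a size-3 window across the 13 values:
11 7 6 → min 6
7 6 12 → min 6
6 12 -9 → min -9
12 -9 1 → min -9
-9 1 0 → min -9
1 0 5 → min 0
0 5 -2 → min -2
5 -2 10 → min -2
-2 10 6 → min -2
10 6 -3 → min -3
6 -3 3 → min -3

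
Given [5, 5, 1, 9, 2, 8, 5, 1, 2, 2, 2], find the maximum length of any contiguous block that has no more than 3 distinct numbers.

add 5: window [5] (1 distinct), len 1
add 5: window [5, 5] (1 distinct), len 2
add 1: window [5, 5, 1] (2 distinct), len 3
add 9: window [5, 5, 1, 9] (3 distinct), len 4
add 2: window [1, 9, 2] (3 distinct), len 3
add 8: window [9, 2, 8] (3 distinct), len 3
add 5: window [2, 8, 5] (3 distinct), len 3
add 1: window [8, 5, 1] (3 distinct), len 3
add 2: window [5, 1, 2] (3 distinct), len 3
add 2: window [5, 1, 2, 2] (3 distinct), len 4
add 2: window [5, 1, 2, 2, 2] (3 distinct), len 5
Longest length with ≤3 distinct: 5.

5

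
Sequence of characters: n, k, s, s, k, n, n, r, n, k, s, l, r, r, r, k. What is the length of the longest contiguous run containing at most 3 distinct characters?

7

Extend right; when distinct count exceeds 3, shrink from the left:
[n] 1 distinct, len 1
[n, k] 2 distinct, len 2
[n, k, s] 3 distinct, len 3
[n, k, s, s] 3 distinct, len 4
[n, k, s, s, k] 3 distinct, len 5
[n, k, s, s, k, n] 3 distinct, len 6
[n, k, s, s, k, n, n] 3 distinct, len 7
[k, n, n, r] 3 distinct, len 4
[k, n, n, r, n] 3 distinct, len 5
[k, n, n, r, n, k] 3 distinct, len 6
[n, k, s] 3 distinct, len 3
[k, s, l] 3 distinct, len 3
[s, l, r] 3 distinct, len 3
[s, l, r, r] 3 distinct, len 4
[s, l, r, r, r] 3 distinct, len 5
[l, r, r, r, k] 3 distinct, len 5
Longest length with ≤3 distinct: 7.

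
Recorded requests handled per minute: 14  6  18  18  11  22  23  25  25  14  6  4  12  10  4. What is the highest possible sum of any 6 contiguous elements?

124

Window sums for each of the 10 positions:
14 6 18 18 11 22 → sum 89
6 18 18 11 22 23 → sum 98
18 18 11 22 23 25 → sum 117
18 11 22 23 25 25 → sum 124
11 22 23 25 25 14 → sum 120
22 23 25 25 14 6 → sum 115
23 25 25 14 6 4 → sum 97
25 25 14 6 4 12 → sum 86
25 14 6 4 12 10 → sum 71
14 6 4 12 10 4 → sum 50
Highest of these is 124.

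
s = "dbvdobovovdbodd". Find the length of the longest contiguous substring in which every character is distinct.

4

[d] len 1
[d, b] len 2
[d, b, v] len 3
[b, v, d] len 3
[b, v, d, o] len 4
[v, d, o, b] len 4
[b, o] len 2
[b, o, v] len 3
[v, o] len 2
[o, v] len 2
[o, v, d] len 3
[o, v, d, b] len 4
[v, d, b, o] len 4
[b, o, d] len 3
[d] len 1
Longest all-distinct length: 4.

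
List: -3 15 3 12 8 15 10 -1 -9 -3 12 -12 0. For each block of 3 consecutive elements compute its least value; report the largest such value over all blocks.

8

(-3, 15, 3) → min -3
(15, 3, 12) → min 3
(3, 12, 8) → min 3
(12, 8, 15) → min 8
(8, 15, 10) → min 8
(15, 10, -1) → min -1
(10, -1, -9) → min -9
(-1, -9, -3) → min -9
(-9, -3, 12) → min -9
(-3, 12, -12) → min -12
(12, -12, 0) → min -12
Largest of these is 8.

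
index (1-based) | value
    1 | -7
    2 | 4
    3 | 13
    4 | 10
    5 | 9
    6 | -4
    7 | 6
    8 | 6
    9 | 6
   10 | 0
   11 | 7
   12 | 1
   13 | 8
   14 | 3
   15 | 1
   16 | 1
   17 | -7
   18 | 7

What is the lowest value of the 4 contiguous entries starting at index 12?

1

Elements at indices 12..15: 1, 8, 3, 1
min(1, 8, 3, 1) = 1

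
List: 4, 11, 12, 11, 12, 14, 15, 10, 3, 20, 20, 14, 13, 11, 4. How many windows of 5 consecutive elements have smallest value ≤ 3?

5

(4, 11, 12, 11, 12) → min 4
(11, 12, 11, 12, 14) → min 11
(12, 11, 12, 14, 15) → min 11
(11, 12, 14, 15, 10) → min 10
(12, 14, 15, 10, 3) → min 3  ≤ 3 ✓
(14, 15, 10, 3, 20) → min 3  ≤ 3 ✓
(15, 10, 3, 20, 20) → min 3  ≤ 3 ✓
(10, 3, 20, 20, 14) → min 3  ≤ 3 ✓
(3, 20, 20, 14, 13) → min 3  ≤ 3 ✓
(20, 20, 14, 13, 11) → min 11
(20, 14, 13, 11, 4) → min 4
5 windows satisfy the condition.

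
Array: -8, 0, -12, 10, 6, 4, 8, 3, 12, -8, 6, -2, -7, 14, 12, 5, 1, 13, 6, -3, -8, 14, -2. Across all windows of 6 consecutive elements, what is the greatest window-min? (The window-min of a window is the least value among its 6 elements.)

3

-8 0 -12 10 6 4 → min -12
0 -12 10 6 4 8 → min -12
-12 10 6 4 8 3 → min -12
10 6 4 8 3 12 → min 3
6 4 8 3 12 -8 → min -8
4 8 3 12 -8 6 → min -8
8 3 12 -8 6 -2 → min -8
3 12 -8 6 -2 -7 → min -8
12 -8 6 -2 -7 14 → min -8
-8 6 -2 -7 14 12 → min -8
6 -2 -7 14 12 5 → min -7
-2 -7 14 12 5 1 → min -7
-7 14 12 5 1 13 → min -7
14 12 5 1 13 6 → min 1
12 5 1 13 6 -3 → min -3
5 1 13 6 -3 -8 → min -8
1 13 6 -3 -8 14 → min -8
13 6 -3 -8 14 -2 → min -8
Greatest of these is 3.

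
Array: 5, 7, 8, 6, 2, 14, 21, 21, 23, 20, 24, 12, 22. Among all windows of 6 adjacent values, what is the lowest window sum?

42

Window sums for each of the 8 positions:
(5, 7, 8, 6, 2, 14) → sum 42
(7, 8, 6, 2, 14, 21) → sum 58
(8, 6, 2, 14, 21, 21) → sum 72
(6, 2, 14, 21, 21, 23) → sum 87
(2, 14, 21, 21, 23, 20) → sum 101
(14, 21, 21, 23, 20, 24) → sum 123
(21, 21, 23, 20, 24, 12) → sum 121
(21, 23, 20, 24, 12, 22) → sum 122
Lowest of these is 42.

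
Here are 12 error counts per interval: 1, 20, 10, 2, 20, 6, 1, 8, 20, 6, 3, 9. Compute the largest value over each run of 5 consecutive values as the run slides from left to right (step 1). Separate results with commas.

1 20 10 2 20 → max 20
20 10 2 20 6 → max 20
10 2 20 6 1 → max 20
2 20 6 1 8 → max 20
20 6 1 8 20 → max 20
6 1 8 20 6 → max 20
1 8 20 6 3 → max 20
8 20 6 3 9 → max 20

20, 20, 20, 20, 20, 20, 20, 20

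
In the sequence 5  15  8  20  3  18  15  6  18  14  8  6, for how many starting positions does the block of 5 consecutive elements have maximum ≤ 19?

4

(5, 15, 8, 20, 3) → max 20
(15, 8, 20, 3, 18) → max 20
(8, 20, 3, 18, 15) → max 20
(20, 3, 18, 15, 6) → max 20
(3, 18, 15, 6, 18) → max 18  ≤ 19 ✓
(18, 15, 6, 18, 14) → max 18  ≤ 19 ✓
(15, 6, 18, 14, 8) → max 18  ≤ 19 ✓
(6, 18, 14, 8, 6) → max 18  ≤ 19 ✓
4 windows satisfy the condition.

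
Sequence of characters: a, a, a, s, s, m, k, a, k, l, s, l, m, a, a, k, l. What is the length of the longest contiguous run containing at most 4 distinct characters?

[a] 1 distinct, len 1
[a, a] 1 distinct, len 2
[a, a, a] 1 distinct, len 3
[a, a, a, s] 2 distinct, len 4
[a, a, a, s, s] 2 distinct, len 5
[a, a, a, s, s, m] 3 distinct, len 6
[a, a, a, s, s, m, k] 4 distinct, len 7
[a, a, a, s, s, m, k, a] 4 distinct, len 8
[a, a, a, s, s, m, k, a, k] 4 distinct, len 9
[m, k, a, k, l] 4 distinct, len 5
[k, a, k, l, s] 4 distinct, len 5
[k, a, k, l, s, l] 4 distinct, len 6
[k, l, s, l, m] 4 distinct, len 5
[l, s, l, m, a] 4 distinct, len 5
[l, s, l, m, a, a] 4 distinct, len 6
[l, m, a, a, k] 4 distinct, len 5
[l, m, a, a, k, l] 4 distinct, len 6
Longest length with ≤4 distinct: 9.

9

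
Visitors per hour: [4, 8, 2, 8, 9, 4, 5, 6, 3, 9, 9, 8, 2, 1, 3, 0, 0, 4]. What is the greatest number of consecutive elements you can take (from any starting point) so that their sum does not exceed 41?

10

[4] sum 4 len 1
[4, 8] sum 12 len 2
[4, 8, 2] sum 14 len 3
[4, 8, 2, 8] sum 22 len 4
[4, 8, 2, 8, 9] sum 31 len 5
[4, 8, 2, 8, 9, 4] sum 35 len 6
[4, 8, 2, 8, 9, 4, 5] sum 40 len 7
[2, 8, 9, 4, 5, 6] sum 34 len 6
[2, 8, 9, 4, 5, 6, 3] sum 37 len 7
[9, 4, 5, 6, 3, 9] sum 36 len 6
[4, 5, 6, 3, 9, 9] sum 36 len 6
[5, 6, 3, 9, 9, 8] sum 40 len 6
[6, 3, 9, 9, 8, 2] sum 37 len 6
[6, 3, 9, 9, 8, 2, 1] sum 38 len 7
[6, 3, 9, 9, 8, 2, 1, 3] sum 41 len 8
[6, 3, 9, 9, 8, 2, 1, 3, 0] sum 41 len 9
[6, 3, 9, 9, 8, 2, 1, 3, 0, 0] sum 41 len 10
[3, 9, 9, 8, 2, 1, 3, 0, 0, 4] sum 39 len 10
Longest length seen: 10.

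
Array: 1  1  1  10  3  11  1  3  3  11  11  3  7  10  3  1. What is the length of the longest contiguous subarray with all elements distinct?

4

[1] len 1
[1] len 1
[1] len 1
[1, 10] len 2
[1, 10, 3] len 3
[1, 10, 3, 11] len 4
[10, 3, 11, 1] len 4
[11, 1, 3] len 3
[3] len 1
[3, 11] len 2
[11] len 1
[11, 3] len 2
[11, 3, 7] len 3
[11, 3, 7, 10] len 4
[7, 10, 3] len 3
[7, 10, 3, 1] len 4
Longest all-distinct length: 4.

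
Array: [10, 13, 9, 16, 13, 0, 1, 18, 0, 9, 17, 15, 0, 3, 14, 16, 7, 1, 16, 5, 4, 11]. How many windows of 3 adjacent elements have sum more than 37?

[10, 13, 9] → sum 32
[13, 9, 16] → sum 38  > 37 ✓
[9, 16, 13] → sum 38  > 37 ✓
[16, 13, 0] → sum 29
[13, 0, 1] → sum 14
[0, 1, 18] → sum 19
[1, 18, 0] → sum 19
[18, 0, 9] → sum 27
[0, 9, 17] → sum 26
[9, 17, 15] → sum 41  > 37 ✓
[17, 15, 0] → sum 32
[15, 0, 3] → sum 18
[0, 3, 14] → sum 17
[3, 14, 16] → sum 33
[14, 16, 7] → sum 37
[16, 7, 1] → sum 24
[7, 1, 16] → sum 24
[1, 16, 5] → sum 22
[16, 5, 4] → sum 25
[5, 4, 11] → sum 20
3 windows satisfy the condition.

3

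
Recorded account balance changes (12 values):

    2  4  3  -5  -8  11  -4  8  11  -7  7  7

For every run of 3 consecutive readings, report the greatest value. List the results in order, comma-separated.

4, 4, 3, 11, 11, 11, 11, 11, 11, 7

2 4 3 → max 4
4 3 -5 → max 4
3 -5 -8 → max 3
-5 -8 11 → max 11
-8 11 -4 → max 11
11 -4 8 → max 11
-4 8 11 → max 11
8 11 -7 → max 11
11 -7 7 → max 11
-7 7 7 → max 7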